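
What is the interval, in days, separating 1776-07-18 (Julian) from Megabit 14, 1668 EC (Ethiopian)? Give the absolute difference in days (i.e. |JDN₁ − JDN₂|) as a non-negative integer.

JDN of the first date = 2369941.
JDN of the second date = 2333286.
|2333286 − 2369941| = 36655.

36655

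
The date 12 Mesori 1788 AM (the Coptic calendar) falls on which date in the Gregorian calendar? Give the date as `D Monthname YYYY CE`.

18 August 2072 CE

Both dates share Julian Day Number 2478073; in the Gregorian calendar that is 18 August 2072 CE.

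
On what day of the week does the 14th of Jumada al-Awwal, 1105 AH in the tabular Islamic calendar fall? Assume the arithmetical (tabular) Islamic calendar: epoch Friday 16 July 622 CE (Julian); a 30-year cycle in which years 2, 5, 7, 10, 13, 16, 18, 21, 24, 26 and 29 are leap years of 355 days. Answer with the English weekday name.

Monday

This is JDN 2339792 (11 January 1694 Gregorian).
2339792 ≡ 0 (mod 7); counting from Monday = 0 gives Monday.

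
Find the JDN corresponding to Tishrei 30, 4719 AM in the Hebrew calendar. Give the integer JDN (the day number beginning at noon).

Equivalently 20 October 958 (proleptic Gregorian).
JDN 2400001 is 17 November 1858 CE (Gregorian), MJD 0; the target day is −328746 days from there, so JDN = 2071255.

2071255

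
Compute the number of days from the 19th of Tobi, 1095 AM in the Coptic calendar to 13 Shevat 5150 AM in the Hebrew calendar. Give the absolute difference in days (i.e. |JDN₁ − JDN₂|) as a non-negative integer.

First date → JDN 2224751; second date → JDN 2228784.
The interval is |2224751 − 2228784| = 4033 days.

4033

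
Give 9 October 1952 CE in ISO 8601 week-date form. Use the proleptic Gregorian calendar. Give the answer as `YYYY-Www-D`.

1952-W41-4

The weekday is Thursday (ISO weekday 4).
That Thursday belongs to ISO week 41 of ISO year 1952.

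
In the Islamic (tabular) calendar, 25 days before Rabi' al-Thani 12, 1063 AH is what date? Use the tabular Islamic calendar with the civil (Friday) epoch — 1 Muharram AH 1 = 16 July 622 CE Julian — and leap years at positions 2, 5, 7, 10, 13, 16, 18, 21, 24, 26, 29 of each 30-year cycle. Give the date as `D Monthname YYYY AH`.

JDN of Rabi' al-Thani 12, 1063 AH = 2324877.
2324877 − 25 = 2324852.
JDN 2324852 in the tabular Islamic calendar is 17 Rabi' al-Awwal 1063 AH.

17 Rabi' al-Awwal 1063 AH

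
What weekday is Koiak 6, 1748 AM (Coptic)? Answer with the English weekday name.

Tuesday

This is JDN 2463217 (16 December 2031 Gregorian).
2463217 ≡ 1 (mod 7); counting from Monday = 0 gives Tuesday.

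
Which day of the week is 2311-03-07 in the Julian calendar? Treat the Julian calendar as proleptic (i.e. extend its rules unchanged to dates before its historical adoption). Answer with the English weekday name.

In the Gregorian calendar this is 23 March 2311 (JDN 2565216).
Since JDN mod 7 = 3 (0 = Monday), the day is Thursday.

Thursday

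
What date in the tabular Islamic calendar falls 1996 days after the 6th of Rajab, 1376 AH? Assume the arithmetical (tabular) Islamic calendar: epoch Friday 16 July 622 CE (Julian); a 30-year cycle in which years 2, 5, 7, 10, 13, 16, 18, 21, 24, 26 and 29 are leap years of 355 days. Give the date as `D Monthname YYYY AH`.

The starting date is JDN 2435876; 2435876 + 1996 = 2437872.
JDN 2437872 corresponds to 23 Safar 1382 AH.

23 Safar 1382 AH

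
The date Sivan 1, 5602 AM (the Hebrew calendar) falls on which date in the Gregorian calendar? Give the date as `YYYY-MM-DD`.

1842-05-10

Both dates share Julian Day Number 2393966; in the Gregorian calendar that is 10 May 1842 CE.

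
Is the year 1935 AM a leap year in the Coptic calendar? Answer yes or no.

yes

1935 mod 4 = 3; in the Coptic calendar a year is leap when year mod 4 = 3, so it is a leap year.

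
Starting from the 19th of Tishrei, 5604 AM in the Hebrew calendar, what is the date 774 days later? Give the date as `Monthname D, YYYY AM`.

Cheshvan 25, 5606 AM

The starting date is JDN 2394487; 2394487 + 774 = 2395261.
JDN 2395261 corresponds to Cheshvan 25, 5606 AM.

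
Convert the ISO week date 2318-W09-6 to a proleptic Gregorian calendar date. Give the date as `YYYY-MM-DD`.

ISO week 1 of 2318 is the week containing the first Thursday of 2318.
Week 9, day 6 (Saturday) lands on 2318-03-02.

2318-03-02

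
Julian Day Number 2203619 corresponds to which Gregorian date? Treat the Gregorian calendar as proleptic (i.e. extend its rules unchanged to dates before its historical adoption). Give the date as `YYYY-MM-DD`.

1321-03-15

JDN 2451545 is 1 Jan 2000; 2203619 is −247926 days from there.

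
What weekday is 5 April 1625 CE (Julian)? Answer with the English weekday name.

Equivalently 15 April 1625 Gregorian, JDN 2314684.
2314684 ≡ 1 (mod 7); counting from Monday = 0 gives Tuesday.

Tuesday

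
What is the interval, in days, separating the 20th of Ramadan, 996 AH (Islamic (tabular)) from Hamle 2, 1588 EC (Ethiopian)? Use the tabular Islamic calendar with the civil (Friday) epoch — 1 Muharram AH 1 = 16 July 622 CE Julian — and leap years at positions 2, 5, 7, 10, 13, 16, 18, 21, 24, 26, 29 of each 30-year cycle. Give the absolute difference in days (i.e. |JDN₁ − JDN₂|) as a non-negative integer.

2884

JDN of the first date = 2301290.
JDN of the second date = 2304174.
|2304174 − 2301290| = 2884.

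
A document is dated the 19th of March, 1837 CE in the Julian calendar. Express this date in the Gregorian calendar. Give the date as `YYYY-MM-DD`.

For dates in this range the Gregorian date is 12 days ahead of the Julian.
19 March 1837 Julian + 12 days → 31 March 1837 Gregorian.

1837-03-31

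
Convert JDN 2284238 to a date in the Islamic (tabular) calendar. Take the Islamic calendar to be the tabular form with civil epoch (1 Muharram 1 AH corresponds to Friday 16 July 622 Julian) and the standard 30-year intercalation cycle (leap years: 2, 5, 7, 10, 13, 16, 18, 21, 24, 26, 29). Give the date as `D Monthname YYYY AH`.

JDN 2284238 is 6 December 1541 in the proleptic Gregorian calendar.
In the tabular Islamic calendar that day is 7 Sha'ban 948 AH.

7 Sha'ban 948 AH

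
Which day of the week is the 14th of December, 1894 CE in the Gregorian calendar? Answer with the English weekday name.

2413177 ≡ 4 (mod 7); counting from Monday = 0 gives Friday.

Friday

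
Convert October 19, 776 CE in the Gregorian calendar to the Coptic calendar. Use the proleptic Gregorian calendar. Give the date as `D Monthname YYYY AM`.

18 Paopi 493 AM

Both dates share Julian Day Number 2004780; in the Coptic calendar that is 18 Paopi 493 AM.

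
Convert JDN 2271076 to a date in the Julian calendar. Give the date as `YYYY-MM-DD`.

JDN 2271076 is 23 November 1505 in the proleptic Gregorian calendar.
In the Julian calendar that day is 1505-11-13.

1505-11-13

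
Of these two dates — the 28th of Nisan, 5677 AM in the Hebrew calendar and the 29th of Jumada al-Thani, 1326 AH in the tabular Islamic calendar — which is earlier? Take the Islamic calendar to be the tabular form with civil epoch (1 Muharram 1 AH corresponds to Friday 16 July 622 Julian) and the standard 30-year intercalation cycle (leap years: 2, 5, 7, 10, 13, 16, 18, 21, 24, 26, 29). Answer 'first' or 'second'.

second

The two dates have Julian Day Numbers 2421339 and 2418152 respectively.
Since 2418152 < 2421339, the second date comes first.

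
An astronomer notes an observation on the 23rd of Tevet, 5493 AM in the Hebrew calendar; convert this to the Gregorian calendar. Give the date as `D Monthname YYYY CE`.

10 January 1733 CE

Julian Day Number of the source date = 2354035.
Converting JDN 2354035 to the Gregorian calendar gives 10 January 1733 CE.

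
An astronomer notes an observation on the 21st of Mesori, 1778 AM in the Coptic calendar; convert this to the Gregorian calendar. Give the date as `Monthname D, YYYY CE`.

Both dates share Julian Day Number 2474429; in the Gregorian calendar that is 27 August 2062 CE.

August 27, 2062 CE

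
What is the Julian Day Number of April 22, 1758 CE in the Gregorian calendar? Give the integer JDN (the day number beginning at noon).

JDN 2451545 is 1 January 2000 CE (Gregorian); the target day is −88277 days from there, so JDN = 2363268.

2363268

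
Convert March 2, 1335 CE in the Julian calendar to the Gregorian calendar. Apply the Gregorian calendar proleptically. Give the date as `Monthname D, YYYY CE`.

At this point the Julian calendar is 8 days behind the Gregorian.
2 March 1335 Julian + 8 days → 10 March 1335 Gregorian.

March 10, 1335 CE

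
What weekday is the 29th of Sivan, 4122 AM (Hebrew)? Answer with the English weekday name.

In the proleptic Gregorian calendar this is 10 June 362 (JDN 1853438).
Since JDN mod 7 = 6 (0 = Monday), the day is Sunday.

Sunday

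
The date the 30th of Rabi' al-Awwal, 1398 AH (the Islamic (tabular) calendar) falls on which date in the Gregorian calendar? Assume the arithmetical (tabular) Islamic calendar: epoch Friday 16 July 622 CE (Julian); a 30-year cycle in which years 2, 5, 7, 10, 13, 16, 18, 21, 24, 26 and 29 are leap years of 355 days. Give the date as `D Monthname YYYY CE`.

10 March 1978 CE

Julian Day Number of the source date = 2443578.
Converting JDN 2443578 to the Gregorian calendar gives 10 March 1978 CE.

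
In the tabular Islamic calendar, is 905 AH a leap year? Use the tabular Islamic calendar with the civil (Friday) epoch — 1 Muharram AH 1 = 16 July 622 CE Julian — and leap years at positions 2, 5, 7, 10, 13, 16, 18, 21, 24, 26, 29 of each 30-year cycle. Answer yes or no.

Year 905 AH is year 5 of its 30-year cycle; leap positions are 2, 5, 7, 10, 13, 16, 18, 21, 24, 26, 29, so it is a leap year (355 days).

yes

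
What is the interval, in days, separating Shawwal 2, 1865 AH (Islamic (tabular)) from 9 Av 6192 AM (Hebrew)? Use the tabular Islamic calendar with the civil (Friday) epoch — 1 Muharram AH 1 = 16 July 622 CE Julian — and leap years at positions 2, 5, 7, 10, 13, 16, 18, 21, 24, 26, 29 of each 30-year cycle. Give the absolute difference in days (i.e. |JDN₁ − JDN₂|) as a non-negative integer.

First date → JDN 2609246; second date → JDN 2609549.
The interval is |2609246 − 2609549| = 303 days.

303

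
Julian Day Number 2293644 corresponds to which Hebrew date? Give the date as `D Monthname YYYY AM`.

JDN 2293644 is 7 September 1567 in the proleptic Gregorian calendar.
In the Hebrew calendar that day is 23 Elul 5327 AM.

23 Elul 5327 AM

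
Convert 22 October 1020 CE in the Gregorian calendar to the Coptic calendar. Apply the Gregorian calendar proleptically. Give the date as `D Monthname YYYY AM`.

19 Paopi 737 AM

Both dates share Julian Day Number 2093902; in the Coptic calendar that is 19 Paopi 737 AM.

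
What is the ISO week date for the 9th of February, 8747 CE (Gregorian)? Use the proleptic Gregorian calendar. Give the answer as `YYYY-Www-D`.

8747-W06-7

The weekday is Sunday (ISO weekday 7).
That Sunday belongs to ISO week 6 of ISO year 8747.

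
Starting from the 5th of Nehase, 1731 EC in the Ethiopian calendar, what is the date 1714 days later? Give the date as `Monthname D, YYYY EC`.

JDN of the 5th of Nehase, 1731 EC = 2356437.
2356437 + 1714 = 2358151.
JDN 2358151 in the Ethiopian calendar is Miyazya 12, 1736 EC.

Miyazya 12, 1736 EC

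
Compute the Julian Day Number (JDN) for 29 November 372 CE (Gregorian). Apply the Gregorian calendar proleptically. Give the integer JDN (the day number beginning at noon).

JDN 2299161 is 15 October 1582 CE (Gregorian); the target day is −441898 days from there, so JDN = 1857263.

1857263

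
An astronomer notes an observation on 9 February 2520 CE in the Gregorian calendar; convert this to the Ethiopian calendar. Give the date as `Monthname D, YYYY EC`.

Julian Day Number of the source date = 2641510.
Converting JDN 2641510 to the Ethiopian calendar gives 27 Tir 2512 EC.

Tir 27, 2512 EC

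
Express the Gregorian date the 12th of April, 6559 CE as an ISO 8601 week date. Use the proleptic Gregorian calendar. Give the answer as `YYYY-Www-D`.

6559-W15-4

The weekday is Thursday (ISO weekday 4).
That Thursday belongs to ISO week 15 of ISO year 6559.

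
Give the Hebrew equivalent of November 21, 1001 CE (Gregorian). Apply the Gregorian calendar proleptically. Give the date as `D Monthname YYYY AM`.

25 Cheshvan 4762 AM

Julian Day Number of the source date = 2086992.
Converting JDN 2086992 to the Hebrew calendar gives 25 Cheshvan 4762 AM.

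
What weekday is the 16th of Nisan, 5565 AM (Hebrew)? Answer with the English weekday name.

Monday

This is JDN 2380427 (15 April 1805 Gregorian).
Since JDN mod 7 = 0 (0 = Monday), the day is Monday.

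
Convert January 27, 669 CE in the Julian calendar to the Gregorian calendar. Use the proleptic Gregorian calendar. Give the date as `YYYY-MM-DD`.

The Julian–Gregorian offset here is 3 days (Julian trailing).
27 January 669 Julian + 3 days → 30 January 669 Gregorian.

0669-01-30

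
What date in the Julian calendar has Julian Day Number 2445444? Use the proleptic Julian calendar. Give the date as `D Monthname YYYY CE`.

JDN 2445444 is 19 April 1983 in the Gregorian calendar.
In the Julian calendar that day is 6 April 1983 CE.

6 April 1983 CE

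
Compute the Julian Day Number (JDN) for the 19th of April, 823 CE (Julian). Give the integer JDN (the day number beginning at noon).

In the proleptic Gregorian calendar the same day is 23 April 823.
JDN 2299161 is 15 October 1582 CE (Gregorian); the target day is −277394 days from there, so JDN = 2021767.

2021767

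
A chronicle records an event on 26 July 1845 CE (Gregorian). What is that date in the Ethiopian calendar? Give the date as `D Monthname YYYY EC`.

Both dates share Julian Day Number 2395139; in the Ethiopian calendar that is 20 Hamle 1837 EC.

20 Hamle 1837 EC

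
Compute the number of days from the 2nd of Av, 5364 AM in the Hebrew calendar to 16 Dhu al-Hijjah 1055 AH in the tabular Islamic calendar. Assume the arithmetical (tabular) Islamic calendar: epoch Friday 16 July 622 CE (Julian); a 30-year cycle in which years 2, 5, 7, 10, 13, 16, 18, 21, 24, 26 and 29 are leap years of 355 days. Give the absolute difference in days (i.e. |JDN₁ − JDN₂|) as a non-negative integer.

First date → JDN 2307119; second date → JDN 2322282.
The interval is |2307119 − 2322282| = 15163 days.

15163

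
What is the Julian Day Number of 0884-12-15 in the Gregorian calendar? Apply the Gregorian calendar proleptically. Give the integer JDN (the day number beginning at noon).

2044284

JDN 2299161 is 15 October 1582 CE (Gregorian); the target day is −254877 days from there, so JDN = 2044284.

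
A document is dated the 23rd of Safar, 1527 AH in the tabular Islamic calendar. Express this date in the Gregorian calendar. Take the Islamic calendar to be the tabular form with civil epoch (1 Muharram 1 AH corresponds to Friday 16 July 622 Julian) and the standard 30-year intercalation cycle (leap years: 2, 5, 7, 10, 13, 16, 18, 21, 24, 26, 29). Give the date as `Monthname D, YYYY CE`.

April 2, 2103 CE

Julian Day Number of the source date = 2489256.
Converting JDN 2489256 to the Gregorian calendar gives 2 April 2103 CE.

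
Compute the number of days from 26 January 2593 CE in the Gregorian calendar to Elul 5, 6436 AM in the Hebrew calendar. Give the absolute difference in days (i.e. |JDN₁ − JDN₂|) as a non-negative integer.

30537

First date → JDN 2668160; second date → JDN 2698697.
The interval is |2668160 − 2698697| = 30537 days.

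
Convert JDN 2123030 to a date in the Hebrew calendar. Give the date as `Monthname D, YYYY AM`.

JDN 2123030 is 23 July 1100 in the proleptic Gregorian calendar.
In the Hebrew calendar that day is Av 8, 4860 AM.

Av 8, 4860 AM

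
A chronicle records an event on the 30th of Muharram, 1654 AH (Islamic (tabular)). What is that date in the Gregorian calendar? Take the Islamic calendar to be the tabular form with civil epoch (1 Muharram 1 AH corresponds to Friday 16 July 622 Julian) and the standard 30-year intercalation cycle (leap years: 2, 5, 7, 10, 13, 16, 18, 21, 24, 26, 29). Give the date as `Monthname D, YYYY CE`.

May 28, 2226 CE

Julian Day Number of the source date = 2534237.
Converting JDN 2534237 to the Gregorian calendar gives 28 May 2226 CE.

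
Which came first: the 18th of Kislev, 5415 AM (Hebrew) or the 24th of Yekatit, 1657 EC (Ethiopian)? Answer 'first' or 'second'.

first

The two dates have Julian Day Numbers 2325503 and 2329248 respectively.
Since 2325503 < 2329248, the first date comes first.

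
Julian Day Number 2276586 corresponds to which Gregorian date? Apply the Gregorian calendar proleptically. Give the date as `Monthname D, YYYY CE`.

December 24, 1520 CE

JDN 2451545 is 1 Jan 2000; 2276586 is −174959 days from there.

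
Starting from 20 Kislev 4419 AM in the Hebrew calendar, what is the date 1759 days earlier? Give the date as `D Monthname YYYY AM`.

Counting 1759 days back from JDN 1961717 reaches JDN 1959958, which is 3 Adar I 4414 AM.

3 Adar I 4414 AM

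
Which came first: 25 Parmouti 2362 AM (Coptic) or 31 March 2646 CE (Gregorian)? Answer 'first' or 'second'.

The two dates have Julian Day Numbers 2687619 and 2687581 respectively.
Since 2687581 < 2687619, the second date comes first.

second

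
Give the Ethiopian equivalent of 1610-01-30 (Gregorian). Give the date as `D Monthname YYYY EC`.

Julian Day Number of the source date = 2309130.
Converting JDN 2309130 to the Ethiopian calendar gives 25 Tir 1602 EC.

25 Tir 1602 EC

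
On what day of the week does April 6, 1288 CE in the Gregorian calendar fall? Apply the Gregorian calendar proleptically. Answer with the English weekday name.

Tuesday

JDN 2191589 mod 7 = 1, and JDN 0 was a Monday, so this is a Tuesday.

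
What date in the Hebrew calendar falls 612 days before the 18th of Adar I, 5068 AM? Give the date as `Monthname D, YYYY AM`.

The starting date is JDN 2198845; 2198845 − 612 = 2198233.
JDN 2198233 corresponds to Sivan 25, 5066 AM.

Sivan 25, 5066 AM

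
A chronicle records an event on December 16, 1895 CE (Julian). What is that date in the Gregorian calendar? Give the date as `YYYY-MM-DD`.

1895-12-28

At this point the Julian calendar is 12 days behind the Gregorian.
16 December 1895 Julian + 12 days → 28 December 1895 Gregorian.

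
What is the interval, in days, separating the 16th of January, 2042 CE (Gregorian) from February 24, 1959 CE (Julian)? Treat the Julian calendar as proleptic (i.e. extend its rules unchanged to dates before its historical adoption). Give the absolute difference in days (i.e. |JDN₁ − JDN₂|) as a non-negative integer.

30264

JDN of the first date = 2466901.
JDN of the second date = 2436637.
|2436637 − 2466901| = 30264.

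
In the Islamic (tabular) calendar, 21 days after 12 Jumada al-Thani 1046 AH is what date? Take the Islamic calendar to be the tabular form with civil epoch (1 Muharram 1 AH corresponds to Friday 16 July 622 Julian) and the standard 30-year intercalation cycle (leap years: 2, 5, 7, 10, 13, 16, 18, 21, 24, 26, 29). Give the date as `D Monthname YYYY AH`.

JDN of 12 Jumada al-Thani 1046 AH = 2318912.
2318912 + 21 = 2318933.
JDN 2318933 in the tabular Islamic calendar is 4 Rajab 1046 AH.

4 Rajab 1046 AH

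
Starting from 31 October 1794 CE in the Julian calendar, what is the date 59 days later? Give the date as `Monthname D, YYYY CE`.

December 29, 1794 CE

The starting date is JDN 2376620; 2376620 + 59 = 2376679.
JDN 2376679 corresponds to December 29, 1794 CE.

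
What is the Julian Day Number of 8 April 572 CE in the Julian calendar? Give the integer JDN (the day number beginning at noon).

Equivalently 10 April 572 (proleptic Gregorian).
JDN 2451545 is 1 January 2000 CE (Gregorian); the target day is −521466 days from there, so JDN = 1930079.

1930079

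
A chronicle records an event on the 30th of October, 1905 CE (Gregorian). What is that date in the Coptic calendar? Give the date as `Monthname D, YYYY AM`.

Both dates share Julian Day Number 2417149; in the Coptic calendar that is 20 Paopi 1622 AM.

Paopi 20, 1622 AM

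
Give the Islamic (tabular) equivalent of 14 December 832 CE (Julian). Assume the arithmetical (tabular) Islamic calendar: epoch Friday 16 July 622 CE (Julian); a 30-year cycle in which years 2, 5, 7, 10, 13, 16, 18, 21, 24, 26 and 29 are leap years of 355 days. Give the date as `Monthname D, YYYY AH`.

Julian Day Number of the source date = 2025294.
Converting JDN 2025294 to the tabular Islamic calendar gives 17 Dhu al-Qa'dah 217 AH.

Dhu al-Qa'dah 17, 217 AH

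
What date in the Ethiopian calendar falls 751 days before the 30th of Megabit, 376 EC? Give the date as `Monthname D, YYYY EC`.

Megabit 10, 374 EC

The starting date is JDN 1861399; 1861399 − 751 = 1860648.
JDN 1860648 corresponds to Megabit 10, 374 EC.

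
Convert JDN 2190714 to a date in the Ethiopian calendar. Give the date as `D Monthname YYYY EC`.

The proleptic Gregorian equivalent of JDN 2190714 is 13 November 1285.
In the Ethiopian calendar that day is 10 Hidar 1278 EC.

10 Hidar 1278 EC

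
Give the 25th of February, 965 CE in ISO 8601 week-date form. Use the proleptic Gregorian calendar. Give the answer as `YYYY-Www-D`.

0965-W09-1

The weekday is Monday (ISO weekday 1).
That Monday belongs to ISO week 9 of ISO year 965.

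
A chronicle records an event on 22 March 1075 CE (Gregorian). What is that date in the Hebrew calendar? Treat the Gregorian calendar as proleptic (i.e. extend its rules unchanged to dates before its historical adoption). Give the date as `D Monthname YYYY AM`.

25 Adar 4835 AM

Julian Day Number of the source date = 2113776.
Converting JDN 2113776 to the Hebrew calendar gives 25 Adar 4835 AM.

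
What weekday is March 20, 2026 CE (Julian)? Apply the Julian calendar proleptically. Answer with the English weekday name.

This is JDN 2461133 (2 April 2026 Gregorian).
2461133 ≡ 3 (mod 7); counting from Monday = 0 gives Thursday.

Thursday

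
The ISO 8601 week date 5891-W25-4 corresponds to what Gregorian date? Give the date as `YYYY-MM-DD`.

ISO week 1 of 5891 is the week containing the first Thursday of 5891.
Week 25, day 4 (Thursday) lands on 5891-06-18.

5891-06-18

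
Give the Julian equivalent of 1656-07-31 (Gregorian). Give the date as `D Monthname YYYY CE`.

21 July 1656 CE

For dates in this range the Gregorian date is 10 days ahead of the Julian.
31 July 1656 Gregorian − 10 days → 21 July 1656 Julian.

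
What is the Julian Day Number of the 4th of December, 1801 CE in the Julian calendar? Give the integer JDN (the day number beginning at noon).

Equivalently 16 December 1801 (Gregorian).
JDN 2400001 is 17 November 1858 CE (Gregorian), MJD 0; the target day is −20790 days from there, so JDN = 2379211.

2379211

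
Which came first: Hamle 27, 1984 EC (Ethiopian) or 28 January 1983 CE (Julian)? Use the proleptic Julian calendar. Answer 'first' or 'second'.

second

Converting both to JDN: 2448838 vs 2445376; the smaller is the second.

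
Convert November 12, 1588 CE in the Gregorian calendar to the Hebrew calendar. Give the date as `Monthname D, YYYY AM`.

Cheshvan 22, 5349 AM

Both dates share Julian Day Number 2301381; in the Hebrew calendar that is 22 Cheshvan 5349 AM.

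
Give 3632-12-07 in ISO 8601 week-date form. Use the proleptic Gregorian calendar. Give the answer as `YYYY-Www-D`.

3632-W50-2

The weekday is Tuesday (ISO weekday 2).
That Tuesday belongs to ISO week 50 of ISO year 3632.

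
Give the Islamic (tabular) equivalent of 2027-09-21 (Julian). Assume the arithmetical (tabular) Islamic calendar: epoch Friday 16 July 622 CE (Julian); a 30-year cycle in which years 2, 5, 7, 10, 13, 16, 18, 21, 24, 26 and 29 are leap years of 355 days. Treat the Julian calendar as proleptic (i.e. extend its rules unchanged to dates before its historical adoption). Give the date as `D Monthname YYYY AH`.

3 Jumada al-Awwal 1449 AH

Julian Day Number of the source date = 2461683.
Converting JDN 2461683 to the tabular Islamic calendar gives 3 Jumada al-Awwal 1449 AH.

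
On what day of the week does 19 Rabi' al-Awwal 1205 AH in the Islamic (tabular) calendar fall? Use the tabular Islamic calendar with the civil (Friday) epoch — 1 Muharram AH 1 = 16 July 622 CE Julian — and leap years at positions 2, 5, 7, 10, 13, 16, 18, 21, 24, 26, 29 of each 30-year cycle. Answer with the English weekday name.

Equivalently 26 November 1790 Gregorian, JDN 2375174.
2375174 ≡ 4 (mod 7); counting from Monday = 0 gives Friday.

Friday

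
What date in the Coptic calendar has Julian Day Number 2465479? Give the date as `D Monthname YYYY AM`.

17 Meshir 1754 AM

The Gregorian equivalent of JDN 2465479 is 24 February 2038.
In the Coptic calendar that day is 17 Meshir 1754 AM.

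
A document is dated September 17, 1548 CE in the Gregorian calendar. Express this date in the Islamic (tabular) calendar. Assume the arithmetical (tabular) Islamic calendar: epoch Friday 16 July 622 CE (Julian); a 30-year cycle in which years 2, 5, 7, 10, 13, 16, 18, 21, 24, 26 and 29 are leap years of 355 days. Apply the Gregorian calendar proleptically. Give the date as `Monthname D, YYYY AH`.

Sha'ban 3, 955 AH

Both dates share Julian Day Number 2286715; in the tabular Islamic calendar that is 3 Sha'ban 955 AH.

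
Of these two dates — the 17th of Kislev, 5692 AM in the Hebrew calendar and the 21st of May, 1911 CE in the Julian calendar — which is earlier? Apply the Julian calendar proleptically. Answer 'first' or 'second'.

second

First date → JDN 2426673; second date → JDN 2419191.
JDN 2419191 < JDN 2426673, so the second date is earlier.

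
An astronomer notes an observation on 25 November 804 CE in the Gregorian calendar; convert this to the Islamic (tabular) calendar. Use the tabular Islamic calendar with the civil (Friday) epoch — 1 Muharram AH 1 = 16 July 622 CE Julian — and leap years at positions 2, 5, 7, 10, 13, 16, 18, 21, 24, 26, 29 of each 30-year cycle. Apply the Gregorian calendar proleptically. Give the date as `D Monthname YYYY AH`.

13 Dhu al-Hijjah 188 AH

Both dates share Julian Day Number 2015044; in the tabular Islamic calendar that is 13 Dhu al-Hijjah 188 AH.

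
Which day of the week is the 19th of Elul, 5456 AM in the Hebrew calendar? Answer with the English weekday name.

This is JDN 2340771 (16 September 1696 Gregorian).
2340771 ≡ 6 (mod 7); counting from Monday = 0 gives Sunday.

Sunday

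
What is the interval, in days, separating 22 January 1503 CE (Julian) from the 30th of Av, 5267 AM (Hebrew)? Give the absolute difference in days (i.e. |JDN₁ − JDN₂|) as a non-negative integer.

JDN of the first date = 2270050.
JDN of the second date = 2271709.
|2271709 − 2270050| = 1659.

1659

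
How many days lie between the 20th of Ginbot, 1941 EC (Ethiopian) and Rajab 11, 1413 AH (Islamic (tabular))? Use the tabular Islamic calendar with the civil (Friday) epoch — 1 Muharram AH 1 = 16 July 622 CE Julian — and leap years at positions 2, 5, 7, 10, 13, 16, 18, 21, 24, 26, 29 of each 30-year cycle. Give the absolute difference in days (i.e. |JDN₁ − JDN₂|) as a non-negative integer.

15928

First date → JDN 2433065; second date → JDN 2448993.
The interval is |2433065 − 2448993| = 15928 days.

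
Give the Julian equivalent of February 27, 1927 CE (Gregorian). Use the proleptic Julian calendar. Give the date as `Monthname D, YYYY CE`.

February 14, 1927 CE

For dates in this range the Gregorian date is 13 days ahead of the Julian.
27 February 1927 Gregorian − 13 days → 14 February 1927 Julian.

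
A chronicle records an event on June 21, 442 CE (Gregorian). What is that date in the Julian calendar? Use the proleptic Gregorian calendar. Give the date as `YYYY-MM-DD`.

The Julian–Gregorian offset here is 1 day (Julian trailing).
21 June 442 Gregorian − 1 day → 20 June 442 Julian.

0442-06-20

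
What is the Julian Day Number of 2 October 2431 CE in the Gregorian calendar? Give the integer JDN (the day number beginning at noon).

JDN 2299161 is 15 October 1582 CE (Gregorian); the target day is +310078 days from there, so JDN = 2609239.

2609239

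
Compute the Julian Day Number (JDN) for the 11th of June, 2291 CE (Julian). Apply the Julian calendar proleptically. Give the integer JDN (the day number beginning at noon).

Equivalently 26 June 2291 (Gregorian).
JDN 2400001 is 17 November 1858 CE (Gregorian), MJD 0; the target day is +158006 days from there, so JDN = 2558007.

2558007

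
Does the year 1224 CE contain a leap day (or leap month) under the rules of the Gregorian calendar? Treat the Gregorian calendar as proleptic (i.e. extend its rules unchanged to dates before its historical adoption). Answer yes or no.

1224 is divisible by 4 and not by 100, so it is a leap year.

yes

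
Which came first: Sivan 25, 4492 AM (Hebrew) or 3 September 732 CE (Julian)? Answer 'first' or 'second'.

first

First date → JDN 1988595; second date → JDN 1988667.
JDN 1988595 < JDN 1988667, so the first date is earlier.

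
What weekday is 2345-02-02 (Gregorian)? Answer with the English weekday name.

Friday

JDN 2577586 mod 7 = 4, and JDN 0 was a Monday, so this is a Friday.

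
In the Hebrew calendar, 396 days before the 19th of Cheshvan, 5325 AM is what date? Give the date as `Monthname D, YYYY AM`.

Tishrei 8, 5324 AM

The starting date is JDN 2292607; 2292607 − 396 = 2292211.
JDN 2292211 corresponds to Tishrei 8, 5324 AM.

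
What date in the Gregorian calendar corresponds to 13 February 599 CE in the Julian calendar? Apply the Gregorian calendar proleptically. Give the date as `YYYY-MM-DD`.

0599-02-15

For dates in this range the Gregorian date is 2 days ahead of the Julian.
13 February 599 Julian + 2 days → 15 February 599 Gregorian.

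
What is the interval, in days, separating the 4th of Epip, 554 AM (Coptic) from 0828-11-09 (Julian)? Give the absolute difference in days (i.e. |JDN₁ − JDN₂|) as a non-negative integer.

3518

JDN of the first date = 2027316.
JDN of the second date = 2023798.
|2023798 − 2027316| = 3518.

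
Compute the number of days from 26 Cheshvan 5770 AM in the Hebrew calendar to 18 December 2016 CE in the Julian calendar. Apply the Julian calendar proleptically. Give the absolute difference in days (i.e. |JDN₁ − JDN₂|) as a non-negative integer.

2605

JDN of the first date = 2455149.
JDN of the second date = 2457754.
|2457754 − 2455149| = 2605.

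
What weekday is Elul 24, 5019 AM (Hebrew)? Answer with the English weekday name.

Equivalently 21 September 1259 Gregorian, JDN 2181164.
2181164 ≡ 6 (mod 7); counting from Monday = 0 gives Sunday.

Sunday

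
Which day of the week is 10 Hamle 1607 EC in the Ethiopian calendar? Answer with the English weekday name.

In the Gregorian calendar this is 14 July 1615 (JDN 2311121).
JDN 2311121 mod 7 = 1, and JDN 0 was a Monday, so this is a Tuesday.

Tuesday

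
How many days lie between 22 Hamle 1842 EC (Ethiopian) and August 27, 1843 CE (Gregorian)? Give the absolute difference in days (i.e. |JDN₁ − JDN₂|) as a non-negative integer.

JDN of the first date = 2396967.
JDN of the second date = 2394440.
|2394440 − 2396967| = 2527.

2527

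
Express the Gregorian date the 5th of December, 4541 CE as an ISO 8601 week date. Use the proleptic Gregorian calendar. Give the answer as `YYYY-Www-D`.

The weekday is Tuesday (ISO weekday 2).
That Tuesday belongs to ISO week 49 of ISO year 4541.

4541-W49-2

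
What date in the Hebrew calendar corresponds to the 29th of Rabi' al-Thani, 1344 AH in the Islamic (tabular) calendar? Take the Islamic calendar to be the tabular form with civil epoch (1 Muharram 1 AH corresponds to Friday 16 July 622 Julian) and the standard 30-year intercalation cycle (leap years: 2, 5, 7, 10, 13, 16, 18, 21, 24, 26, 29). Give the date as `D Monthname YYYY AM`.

Julian Day Number of the source date = 2424471.
Converting JDN 2424471 to the Hebrew calendar gives 29 Cheshvan 5686 AM.

29 Cheshvan 5686 AM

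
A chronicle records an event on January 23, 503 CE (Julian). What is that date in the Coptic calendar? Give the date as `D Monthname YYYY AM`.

28 Tobi 219 AM

Both dates share Julian Day Number 1904801; in the Coptic calendar that is 28 Tobi 219 AM.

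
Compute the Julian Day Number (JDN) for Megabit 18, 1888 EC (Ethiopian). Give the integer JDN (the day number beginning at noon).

2413645

In the Gregorian calendar the same day is 26 March 1896.
JDN 2451545 is 1 January 2000 CE (Gregorian); the target day is −37900 days from there, so JDN = 2413645.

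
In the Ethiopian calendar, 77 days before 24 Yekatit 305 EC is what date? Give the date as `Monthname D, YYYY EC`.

The starting date is JDN 1835430; 1835430 − 77 = 1835353.
JDN 1835353 corresponds to Tahsas 7, 305 EC.

Tahsas 7, 305 EC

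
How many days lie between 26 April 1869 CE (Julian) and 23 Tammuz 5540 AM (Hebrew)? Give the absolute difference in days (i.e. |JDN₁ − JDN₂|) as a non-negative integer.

JDN of the first date = 2403826.
JDN of the second date = 2371399.
|2371399 − 2403826| = 32427.

32427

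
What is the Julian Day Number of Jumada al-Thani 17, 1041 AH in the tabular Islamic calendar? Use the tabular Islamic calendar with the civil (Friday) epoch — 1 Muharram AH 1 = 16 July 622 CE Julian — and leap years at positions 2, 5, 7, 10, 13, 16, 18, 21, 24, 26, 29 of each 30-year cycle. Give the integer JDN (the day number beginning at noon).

Equivalently 10 January 1632 (Gregorian).
JDN 2299161 is 15 October 1582 CE (Gregorian); the target day is +17984 days from there, so JDN = 2317145.

2317145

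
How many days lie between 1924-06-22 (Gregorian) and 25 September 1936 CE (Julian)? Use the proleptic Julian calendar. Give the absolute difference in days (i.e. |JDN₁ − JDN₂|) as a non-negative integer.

4491

First date → JDN 2423959; second date → JDN 2428450.
The interval is |2423959 − 2428450| = 4491 days.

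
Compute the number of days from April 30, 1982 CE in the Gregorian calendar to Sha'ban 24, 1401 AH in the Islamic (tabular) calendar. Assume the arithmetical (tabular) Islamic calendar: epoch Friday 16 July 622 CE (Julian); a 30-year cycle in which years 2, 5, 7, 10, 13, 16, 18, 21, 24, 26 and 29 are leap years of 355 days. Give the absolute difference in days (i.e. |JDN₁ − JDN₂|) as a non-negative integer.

First date → JDN 2445090; second date → JDN 2444783.
The interval is |2445090 − 2444783| = 307 days.

307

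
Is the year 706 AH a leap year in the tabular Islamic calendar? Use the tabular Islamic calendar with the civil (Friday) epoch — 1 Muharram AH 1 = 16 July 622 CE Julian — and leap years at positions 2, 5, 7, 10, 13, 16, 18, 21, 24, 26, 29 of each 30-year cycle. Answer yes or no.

Year 706 AH is year 16 of its 30-year cycle; leap positions are 2, 5, 7, 10, 13, 16, 18, 21, 24, 26, 29, so it is a leap year (355 days).

yes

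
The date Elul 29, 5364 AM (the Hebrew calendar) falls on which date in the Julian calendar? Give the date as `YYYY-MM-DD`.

1604-09-14

The source date corresponds to 24 September 1604 in the Gregorian calendar (JDN 2307176).
That day falls on 14 September 1604 CE in the Julian calendar.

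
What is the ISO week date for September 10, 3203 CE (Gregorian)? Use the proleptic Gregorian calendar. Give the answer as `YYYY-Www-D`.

The weekday is Wednesday (ISO weekday 3).
That Wednesday belongs to ISO week 37 of ISO year 3203.

3203-W37-3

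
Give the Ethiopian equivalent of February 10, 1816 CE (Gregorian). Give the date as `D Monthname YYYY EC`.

3 Yekatit 1808 EC

Both dates share Julian Day Number 2384380; in the Ethiopian calendar that is 3 Yekatit 1808 EC.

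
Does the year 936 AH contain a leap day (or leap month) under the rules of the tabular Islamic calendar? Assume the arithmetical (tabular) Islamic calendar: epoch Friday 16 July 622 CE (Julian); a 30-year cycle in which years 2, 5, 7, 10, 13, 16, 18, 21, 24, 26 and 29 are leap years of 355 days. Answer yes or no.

Year 936 AH is year 6 of its 30-year cycle; leap positions are 2, 5, 7, 10, 13, 16, 18, 21, 24, 26, 29, so it is a common year (354 days).

no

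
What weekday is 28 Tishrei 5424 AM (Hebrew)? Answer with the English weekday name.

In the Gregorian calendar this is 29 October 1663 (JDN 2328760).
Since JDN mod 7 = 0 (0 = Monday), the day is Monday.

Monday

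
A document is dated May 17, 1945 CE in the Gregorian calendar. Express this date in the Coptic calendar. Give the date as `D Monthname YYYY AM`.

9 Pashons 1661 AM

Julian Day Number of the source date = 2431593.
Converting JDN 2431593 to the Coptic calendar gives 9 Pashons 1661 AM.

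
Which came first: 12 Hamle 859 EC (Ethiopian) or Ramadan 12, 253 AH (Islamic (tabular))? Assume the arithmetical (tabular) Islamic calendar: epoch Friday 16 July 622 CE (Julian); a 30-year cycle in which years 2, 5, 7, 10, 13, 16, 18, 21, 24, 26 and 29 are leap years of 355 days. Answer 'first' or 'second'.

first

The two dates have Julian Day Numbers 2037916 and 2037987 respectively.
Since 2037916 < 2037987, the first date comes first.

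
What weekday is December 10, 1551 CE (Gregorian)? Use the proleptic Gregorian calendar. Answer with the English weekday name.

Monday

Since JDN mod 7 = 0 (0 = Monday), the day is Monday.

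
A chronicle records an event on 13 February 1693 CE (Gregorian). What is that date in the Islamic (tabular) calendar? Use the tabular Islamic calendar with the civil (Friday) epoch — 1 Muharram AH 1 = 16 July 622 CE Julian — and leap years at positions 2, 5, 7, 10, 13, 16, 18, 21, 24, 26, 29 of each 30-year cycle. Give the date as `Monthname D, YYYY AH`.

Julian Day Number of the source date = 2339460.
Converting JDN 2339460 to the tabular Islamic calendar gives 7 Jumada al-Thani 1104 AH.

Jumada al-Thani 7, 1104 AH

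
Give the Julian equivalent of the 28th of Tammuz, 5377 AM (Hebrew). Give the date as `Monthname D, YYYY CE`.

July 21, 1617 CE

The source date corresponds to 31 July 1617 in the Gregorian calendar (JDN 2311869).
That day falls on 21 July 1617 CE in the Julian calendar.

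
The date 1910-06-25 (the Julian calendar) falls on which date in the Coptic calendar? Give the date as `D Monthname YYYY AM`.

1 Epip 1626 AM

The source date corresponds to 8 July 1910 in the Gregorian calendar (JDN 2418861).
That day falls on 1 Epip 1626 AM in the Coptic calendar.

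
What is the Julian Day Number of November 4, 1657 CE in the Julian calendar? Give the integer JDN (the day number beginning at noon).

Equivalently 14 November 1657 (Gregorian).
JDN 2400001 is 17 November 1858 CE (Gregorian), MJD 0; the target day is −73416 days from there, so JDN = 2326585.

2326585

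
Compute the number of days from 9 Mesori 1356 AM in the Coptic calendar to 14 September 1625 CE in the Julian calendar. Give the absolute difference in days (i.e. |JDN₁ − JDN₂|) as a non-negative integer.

5436

JDN of the first date = 2320282.
JDN of the second date = 2314846.
|2314846 − 2320282| = 5436.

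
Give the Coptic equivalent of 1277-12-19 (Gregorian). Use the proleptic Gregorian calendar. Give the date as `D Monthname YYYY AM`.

16 Koiak 994 AM

Julian Day Number of the source date = 2187828.
Converting JDN 2187828 to the Coptic calendar gives 16 Koiak 994 AM.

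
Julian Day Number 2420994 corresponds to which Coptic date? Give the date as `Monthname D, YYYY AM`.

The Gregorian equivalent of JDN 2420994 is 10 May 1916.
In the Coptic calendar that day is Pashons 2, 1632 AM.

Pashons 2, 1632 AM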